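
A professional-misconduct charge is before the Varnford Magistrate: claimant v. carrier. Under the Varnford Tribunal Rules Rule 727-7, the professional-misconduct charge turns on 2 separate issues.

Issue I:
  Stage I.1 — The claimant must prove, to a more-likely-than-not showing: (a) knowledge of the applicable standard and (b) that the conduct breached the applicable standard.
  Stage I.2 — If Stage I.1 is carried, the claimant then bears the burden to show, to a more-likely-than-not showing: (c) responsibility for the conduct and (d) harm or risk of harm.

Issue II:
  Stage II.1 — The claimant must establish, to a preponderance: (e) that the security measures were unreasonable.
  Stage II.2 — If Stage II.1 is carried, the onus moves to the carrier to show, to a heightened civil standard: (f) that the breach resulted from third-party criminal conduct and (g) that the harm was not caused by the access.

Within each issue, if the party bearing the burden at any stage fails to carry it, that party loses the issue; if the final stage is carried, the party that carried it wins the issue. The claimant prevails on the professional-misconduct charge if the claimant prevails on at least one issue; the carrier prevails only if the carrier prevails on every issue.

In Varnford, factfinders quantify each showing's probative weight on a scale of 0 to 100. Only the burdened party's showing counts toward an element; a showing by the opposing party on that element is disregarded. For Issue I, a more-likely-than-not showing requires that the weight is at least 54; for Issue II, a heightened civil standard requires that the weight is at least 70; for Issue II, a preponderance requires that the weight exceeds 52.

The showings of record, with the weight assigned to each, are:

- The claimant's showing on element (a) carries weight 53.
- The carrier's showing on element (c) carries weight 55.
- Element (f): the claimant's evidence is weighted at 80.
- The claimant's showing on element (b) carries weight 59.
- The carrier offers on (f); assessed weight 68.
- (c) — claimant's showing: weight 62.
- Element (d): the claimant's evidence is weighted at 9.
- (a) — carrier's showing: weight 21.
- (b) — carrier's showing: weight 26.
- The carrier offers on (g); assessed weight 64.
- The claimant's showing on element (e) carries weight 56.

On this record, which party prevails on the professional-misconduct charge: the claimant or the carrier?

— Issue I —
Stage I.1 — burden on claimant; standard: a more-likely-than-not showing (weight is at least 54).
    (a): 53 (carrier's 21 disregarded) < 54 [not met]
    (b): 59 (carrier's 26 disregarded) ≥ 54 [met]
  Not every element is met, so the claimant fails to carry Stage I.1.
The analysis ends at Stage I.1; the carrier prevails on this issue.
— Issue II —
At Stage II.1 the claimant must meet a preponderance (weight exceeds 52): on (e) the weight is 56, > 52, so (e) meets the standard.
  All elements met. The burden passes to the carrier.
At Stage II.2 the carrier must meet a heightened civil standard (weight is at least 70): on (f) the weight is 68 (the claimant's 80 is given no effect), < 70, so (f) does not meet the standard; on (g) the weight is 64, < 70, so (g) does not meet the standard.
  Not every element is met, so the carrier fails to carry Stage II.2.
So the claimant prevails on this issue.
Per-issue: Issue I → carrier; Issue II → claimant. The claimant must prevail on at least one issue; overall, the claimant prevails.

claimant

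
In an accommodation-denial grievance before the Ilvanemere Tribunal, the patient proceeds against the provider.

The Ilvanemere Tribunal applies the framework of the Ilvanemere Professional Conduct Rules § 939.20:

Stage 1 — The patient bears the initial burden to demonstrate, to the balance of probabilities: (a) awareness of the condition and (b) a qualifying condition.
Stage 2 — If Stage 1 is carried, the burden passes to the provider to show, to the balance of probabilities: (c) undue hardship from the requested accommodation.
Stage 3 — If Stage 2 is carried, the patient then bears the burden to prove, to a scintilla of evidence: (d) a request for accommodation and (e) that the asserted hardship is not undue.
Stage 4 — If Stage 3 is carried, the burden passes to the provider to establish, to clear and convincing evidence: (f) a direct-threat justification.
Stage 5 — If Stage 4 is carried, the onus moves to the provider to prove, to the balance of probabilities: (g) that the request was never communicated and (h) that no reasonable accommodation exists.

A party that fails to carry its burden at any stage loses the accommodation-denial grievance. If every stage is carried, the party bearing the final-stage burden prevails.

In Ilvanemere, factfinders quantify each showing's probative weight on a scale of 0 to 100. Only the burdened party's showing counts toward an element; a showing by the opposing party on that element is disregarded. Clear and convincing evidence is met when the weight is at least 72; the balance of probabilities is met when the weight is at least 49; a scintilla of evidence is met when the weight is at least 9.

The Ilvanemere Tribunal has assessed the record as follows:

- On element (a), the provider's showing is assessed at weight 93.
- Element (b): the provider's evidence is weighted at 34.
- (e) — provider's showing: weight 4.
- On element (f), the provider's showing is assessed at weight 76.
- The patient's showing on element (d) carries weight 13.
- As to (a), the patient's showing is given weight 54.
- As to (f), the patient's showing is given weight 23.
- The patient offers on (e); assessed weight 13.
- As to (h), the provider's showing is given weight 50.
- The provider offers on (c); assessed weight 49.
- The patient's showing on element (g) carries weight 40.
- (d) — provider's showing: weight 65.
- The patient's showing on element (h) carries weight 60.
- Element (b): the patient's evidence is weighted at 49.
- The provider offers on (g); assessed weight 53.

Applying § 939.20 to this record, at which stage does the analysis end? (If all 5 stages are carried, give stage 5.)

Stage 1 (patient, the balance of probabilities, weight is at least 49): (a) 54 (provider's 93 disregarded) ≥ 49 — meets; (b) 49 (provider's 34 disregarded) ≥ 49 — meets.
  Stage 1 is satisfied; the onus moves to the provider.
Stage 2 (provider, the balance of probabilities, weight is at least 49): (c) 49 ≥ 49 — meets.
  All elements met. The burden passes to the patient.
Stage 3 (patient, a scintilla of evidence, weight is at least 9): (d) 13 (provider's 65 disregarded) ≥ 9 — meets; (e) 13 (provider's 4 disregarded) ≥ 9 — meets.
  The patient carries Stage 3; the provider now bears the burden.
Stage 4 (provider, clear and convincing evidence, weight is at least 72): (f) 76 (patient's 23 disregarded) ≥ 72 — meets.
  Stage 4 carried; the burden remains with the provider.
Stage 5 (provider, the balance of probabilities, weight is at least 49): (g) 53 (patient's 40 disregarded) ≥ 49 — meets; (h) 50 (patient's 60 disregarded) ≥ 49 — meets.
  The provider carries the last stage.
Every stage carried; the provider prevails.

stage 5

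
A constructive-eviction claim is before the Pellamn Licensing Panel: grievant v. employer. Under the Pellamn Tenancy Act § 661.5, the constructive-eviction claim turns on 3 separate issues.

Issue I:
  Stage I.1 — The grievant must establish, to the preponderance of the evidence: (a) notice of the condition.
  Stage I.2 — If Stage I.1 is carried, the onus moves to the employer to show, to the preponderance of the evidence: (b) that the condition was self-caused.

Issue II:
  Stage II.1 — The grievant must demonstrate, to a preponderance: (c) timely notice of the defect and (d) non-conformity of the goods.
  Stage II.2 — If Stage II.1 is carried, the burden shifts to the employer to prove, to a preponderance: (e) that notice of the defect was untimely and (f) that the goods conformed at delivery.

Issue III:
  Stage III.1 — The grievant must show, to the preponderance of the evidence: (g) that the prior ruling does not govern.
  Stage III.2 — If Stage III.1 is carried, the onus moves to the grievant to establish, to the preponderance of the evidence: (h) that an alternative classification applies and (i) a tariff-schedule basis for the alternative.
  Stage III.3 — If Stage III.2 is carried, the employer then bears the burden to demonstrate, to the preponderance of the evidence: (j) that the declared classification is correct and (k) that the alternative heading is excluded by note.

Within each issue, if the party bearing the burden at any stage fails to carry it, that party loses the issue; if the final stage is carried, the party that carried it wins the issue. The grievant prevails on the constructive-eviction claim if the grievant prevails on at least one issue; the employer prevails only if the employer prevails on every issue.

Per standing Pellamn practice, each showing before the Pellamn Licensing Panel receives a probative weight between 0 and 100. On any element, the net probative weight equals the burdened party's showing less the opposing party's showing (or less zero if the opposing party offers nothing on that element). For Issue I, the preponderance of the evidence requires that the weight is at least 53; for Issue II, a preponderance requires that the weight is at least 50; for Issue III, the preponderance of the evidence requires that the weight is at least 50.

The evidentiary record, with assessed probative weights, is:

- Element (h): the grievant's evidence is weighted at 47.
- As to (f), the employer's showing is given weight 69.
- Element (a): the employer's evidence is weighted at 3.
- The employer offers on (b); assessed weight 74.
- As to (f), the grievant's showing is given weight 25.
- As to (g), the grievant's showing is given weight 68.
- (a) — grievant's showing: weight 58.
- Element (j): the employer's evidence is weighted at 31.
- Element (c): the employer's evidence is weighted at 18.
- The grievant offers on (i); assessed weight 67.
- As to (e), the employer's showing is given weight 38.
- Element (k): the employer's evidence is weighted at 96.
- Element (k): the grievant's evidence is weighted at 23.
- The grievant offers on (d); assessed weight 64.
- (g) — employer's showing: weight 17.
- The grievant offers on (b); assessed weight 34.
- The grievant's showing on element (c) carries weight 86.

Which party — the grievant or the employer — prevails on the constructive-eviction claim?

grievant

— Issue I —
Stage I.1 (grievant, the preponderance of the evidence, weight is at least 53): (a) net 58−3=55 ≥ 53 — meets.
  Stage I.1 is satisfied; the onus moves to the employer.
Stage I.2 (employer, the preponderance of the evidence, weight is at least 53): (b) net 74−34=40 < 53 — fails.
  Stage I.2 not carried; the employer fails its burden.
The grievant prevails on this issue.
— Issue II —
Stage II.1 (grievant, a preponderance, weight is at least 50): (c) net 86−18=68 ≥ 50 — meets; (d) 64 ≥ 50 — meets.
  Stage II.1 carried; the burden shifts to the employer.
Stage II.2 (employer, a preponderance, weight is at least 50): (e) 38 < 50 — fails; (f) net 69−25=44 < 50 — fails.
  Stage II.2 not carried; the employer fails its burden.
The analysis ends at Stage II.2; the grievant prevails on this issue.
— Issue III —
Stage III.1 — burden on grievant; standard: the preponderance of the evidence (weight is at least 50).
    (g): 68 − 17 = 51 ≥ 50 [met]
  Stage III.1 is satisfied; the grievant continues to bear the burden.
Stage III.2 — burden on grievant; standard: the preponderance of the evidence (weight is at least 50).
    (h): 47 < 50 [not met]
    (i): 67 ≥ 50 [met]
  Not every element is met, so the grievant fails to carry Stage III.2.
The analysis ends at Stage III.2; the employer prevails on this issue.
Per-issue: Issue I → grievant; Issue II → grievant; Issue III → employer. The grievant must prevail on at least one issue; overall, the grievant prevails.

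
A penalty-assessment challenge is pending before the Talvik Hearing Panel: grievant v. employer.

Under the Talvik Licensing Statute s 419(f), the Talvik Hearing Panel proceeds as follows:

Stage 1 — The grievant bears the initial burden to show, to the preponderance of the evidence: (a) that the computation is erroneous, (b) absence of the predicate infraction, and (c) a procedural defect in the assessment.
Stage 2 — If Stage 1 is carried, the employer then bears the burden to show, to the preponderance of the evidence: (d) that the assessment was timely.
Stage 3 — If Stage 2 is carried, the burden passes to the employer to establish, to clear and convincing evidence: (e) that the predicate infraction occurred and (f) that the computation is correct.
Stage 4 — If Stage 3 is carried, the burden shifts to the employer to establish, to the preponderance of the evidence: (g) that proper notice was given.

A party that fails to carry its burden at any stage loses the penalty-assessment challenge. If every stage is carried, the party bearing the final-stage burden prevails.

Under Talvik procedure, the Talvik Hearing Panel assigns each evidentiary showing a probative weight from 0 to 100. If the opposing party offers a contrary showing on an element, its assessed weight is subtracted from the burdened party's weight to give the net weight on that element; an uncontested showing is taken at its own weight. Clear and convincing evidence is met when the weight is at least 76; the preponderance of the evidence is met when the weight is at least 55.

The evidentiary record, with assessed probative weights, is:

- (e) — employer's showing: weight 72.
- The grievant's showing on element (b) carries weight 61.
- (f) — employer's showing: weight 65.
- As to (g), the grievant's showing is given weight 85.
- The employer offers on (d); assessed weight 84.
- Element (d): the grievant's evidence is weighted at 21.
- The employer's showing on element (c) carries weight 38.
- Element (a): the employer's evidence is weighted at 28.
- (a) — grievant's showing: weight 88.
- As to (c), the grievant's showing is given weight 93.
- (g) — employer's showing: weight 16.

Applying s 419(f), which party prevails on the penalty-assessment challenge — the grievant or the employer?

grievant

Stage 1 — burden on grievant; standard: the preponderance of the evidence (weight is at least 55).
    (a): 88 − 28 = 60 ≥ 55 [met]
    (b): 61 ≥ 55 [met]
    (c): 93 − 38 = 55 ≥ 55 [met]
  The grievant carries Stage 1; the employer now bears the burden.
Stage 2 — burden on employer; standard: the preponderance of the evidence (weight is at least 55).
    (d): 84 − 21 = 63 ≥ 55 [met]
  Stage 2 is satisfied; the employer continues to bear the burden.
Stage 3 — burden on employer; standard: clear and convincing evidence (weight is at least 76).
    (e): 72 < 76 [not met]
    (f): 65 < 76 [not met]
  The employer does not carry Stage 3.
So the grievant prevails.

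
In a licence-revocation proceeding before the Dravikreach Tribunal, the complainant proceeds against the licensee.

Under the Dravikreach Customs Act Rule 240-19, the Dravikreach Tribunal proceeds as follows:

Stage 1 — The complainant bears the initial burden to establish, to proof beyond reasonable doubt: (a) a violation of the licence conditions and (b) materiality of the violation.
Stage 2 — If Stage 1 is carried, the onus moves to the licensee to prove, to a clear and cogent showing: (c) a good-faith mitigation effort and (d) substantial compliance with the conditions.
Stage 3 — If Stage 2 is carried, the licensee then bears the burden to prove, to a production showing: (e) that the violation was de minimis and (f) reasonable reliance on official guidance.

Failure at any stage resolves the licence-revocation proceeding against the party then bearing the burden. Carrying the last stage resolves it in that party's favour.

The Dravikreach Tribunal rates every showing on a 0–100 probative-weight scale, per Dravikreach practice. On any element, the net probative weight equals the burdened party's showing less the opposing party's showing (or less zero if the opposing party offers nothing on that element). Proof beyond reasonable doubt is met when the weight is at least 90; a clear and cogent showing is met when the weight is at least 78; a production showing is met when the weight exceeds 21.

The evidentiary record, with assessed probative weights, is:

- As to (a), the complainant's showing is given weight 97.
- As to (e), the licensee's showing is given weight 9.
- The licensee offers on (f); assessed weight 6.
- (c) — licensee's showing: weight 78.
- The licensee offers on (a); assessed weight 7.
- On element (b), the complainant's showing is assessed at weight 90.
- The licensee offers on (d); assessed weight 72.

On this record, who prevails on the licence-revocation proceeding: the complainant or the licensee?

Stage 1 (complainant, proof beyond reasonable doubt, weight is at least 90): (a) net 97−7=90 ≥ 90 — meets; (b) 90 ≥ 90 — meets.
  Stage 1 is satisfied; the onus moves to the licensee.
Stage 2 (licensee, a clear and cogent showing, weight is at least 78): (c) 78 ≥ 78 — meets; (d) 72 < 78 — fails.
  Not every element is met, so the licensee fails to carry Stage 2.
So the complainant prevails.

complainant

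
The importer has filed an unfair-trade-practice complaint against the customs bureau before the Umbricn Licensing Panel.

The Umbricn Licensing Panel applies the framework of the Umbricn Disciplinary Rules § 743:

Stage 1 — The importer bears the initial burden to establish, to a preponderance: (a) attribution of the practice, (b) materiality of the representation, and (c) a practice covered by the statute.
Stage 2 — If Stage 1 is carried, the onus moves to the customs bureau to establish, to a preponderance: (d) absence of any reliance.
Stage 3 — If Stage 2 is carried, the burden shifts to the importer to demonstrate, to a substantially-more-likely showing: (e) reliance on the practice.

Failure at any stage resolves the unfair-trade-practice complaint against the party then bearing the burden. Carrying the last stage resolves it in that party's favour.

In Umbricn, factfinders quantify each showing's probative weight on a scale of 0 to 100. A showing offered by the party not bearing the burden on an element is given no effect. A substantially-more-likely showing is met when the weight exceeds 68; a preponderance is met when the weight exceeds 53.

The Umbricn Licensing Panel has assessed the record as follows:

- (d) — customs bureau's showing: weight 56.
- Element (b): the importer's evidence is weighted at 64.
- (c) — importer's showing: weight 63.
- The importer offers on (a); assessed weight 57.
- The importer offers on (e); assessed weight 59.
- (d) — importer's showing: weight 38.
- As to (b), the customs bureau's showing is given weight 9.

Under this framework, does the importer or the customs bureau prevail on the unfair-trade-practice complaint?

Stage 1 (importer, a preponderance, weight exceeds 53): (a) 57 > 53 — meets; (b) 64 (customs bureau's 9 disregarded) > 53 — meets; (c) 63 > 53 — meets.
  All elements met. The burden passes to the customs bureau.
Stage 2 (customs bureau, a preponderance, weight exceeds 53): (d) 56 (importer's 38 disregarded) > 53 — meets.
  All elements met. The burden passes to the importer.
Stage 3 (importer, a substantially-more-likely showing, weight exceeds 68): (e) 59 ≤ 68 — fails.
  Stage 3 not carried; the importer fails its burden.
So the customs bureau prevails.

customs bureau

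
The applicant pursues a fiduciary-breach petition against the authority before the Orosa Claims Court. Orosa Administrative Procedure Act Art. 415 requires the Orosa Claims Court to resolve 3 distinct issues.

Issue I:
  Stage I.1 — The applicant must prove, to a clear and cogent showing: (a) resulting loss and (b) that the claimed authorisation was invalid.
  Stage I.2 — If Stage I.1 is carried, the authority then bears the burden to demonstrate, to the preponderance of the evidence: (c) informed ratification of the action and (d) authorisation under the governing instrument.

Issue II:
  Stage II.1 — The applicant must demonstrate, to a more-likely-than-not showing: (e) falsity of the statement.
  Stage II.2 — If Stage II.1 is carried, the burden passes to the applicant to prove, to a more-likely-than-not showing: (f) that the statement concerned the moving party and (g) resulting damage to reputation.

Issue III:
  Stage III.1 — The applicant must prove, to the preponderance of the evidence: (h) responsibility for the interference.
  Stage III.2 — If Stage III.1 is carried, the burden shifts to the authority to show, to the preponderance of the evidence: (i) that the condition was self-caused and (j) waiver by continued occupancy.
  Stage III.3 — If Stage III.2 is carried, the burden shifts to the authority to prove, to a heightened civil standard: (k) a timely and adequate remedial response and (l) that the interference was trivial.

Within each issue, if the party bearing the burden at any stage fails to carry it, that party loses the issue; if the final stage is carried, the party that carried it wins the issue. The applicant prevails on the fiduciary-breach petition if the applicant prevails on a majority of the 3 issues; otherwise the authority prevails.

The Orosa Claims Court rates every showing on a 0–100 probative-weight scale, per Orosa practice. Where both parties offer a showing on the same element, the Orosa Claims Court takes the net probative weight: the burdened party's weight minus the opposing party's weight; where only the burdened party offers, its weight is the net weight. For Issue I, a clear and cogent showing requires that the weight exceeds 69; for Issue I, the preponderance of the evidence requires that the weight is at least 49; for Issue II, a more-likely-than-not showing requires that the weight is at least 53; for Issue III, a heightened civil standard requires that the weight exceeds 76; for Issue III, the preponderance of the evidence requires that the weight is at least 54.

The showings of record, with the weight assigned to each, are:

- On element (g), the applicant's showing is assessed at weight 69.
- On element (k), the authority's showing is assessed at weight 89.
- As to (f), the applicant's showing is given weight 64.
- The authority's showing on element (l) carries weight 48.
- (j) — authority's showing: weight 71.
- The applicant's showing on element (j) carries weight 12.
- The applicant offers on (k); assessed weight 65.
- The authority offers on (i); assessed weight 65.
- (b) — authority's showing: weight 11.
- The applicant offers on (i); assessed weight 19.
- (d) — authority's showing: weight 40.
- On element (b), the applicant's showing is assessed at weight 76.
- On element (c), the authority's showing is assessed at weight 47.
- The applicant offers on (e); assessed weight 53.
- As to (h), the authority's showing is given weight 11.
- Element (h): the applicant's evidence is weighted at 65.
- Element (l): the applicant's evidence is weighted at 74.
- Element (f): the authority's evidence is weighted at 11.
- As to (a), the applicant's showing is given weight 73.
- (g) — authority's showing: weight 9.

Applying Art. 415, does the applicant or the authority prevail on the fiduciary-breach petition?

applicant

— Issue I —
Stage I.1 — burden on applicant; standard: a clear and cogent showing (weight exceeds 69).
    (a): 73 > 69 [met]
    (b): 76 − 11 = 65 ≤ 69 [not met]
  Not every element is met, so the applicant fails to carry Stage I.1.
The analysis ends at Stage I.1; the authority prevails on this issue.
— Issue II —
At Stage II.1 the applicant must meet a more-likely-than-not showing (weight is at least 53): on (e) the weight is 53, ≥ 53, so (e) meets the standard.
  Stage II.1 carried; the burden remains with the applicant.
At Stage II.2 the applicant must meet a more-likely-than-not showing (weight is at least 53): on (f) the weight is 64 less the opposing 11 gives net 53, ≥ 53, so (f) meets the standard; on (g) the weight is 69 less the opposing 9 gives net 60, which does reach 53, so (g) meets the standard.
  The applicant carries the last stage.
All stages carried — the applicant prevails on this issue.
— Issue III —
Stage III.1 (applicant, the preponderance of the evidence, weight is at least 54): (h) net 65−11=54 ≥ 54 — meets.
  The applicant carries Stage III.1; the authority now bears the burden.
Stage III.2 (authority, the preponderance of the evidence, weight is at least 54): (i) net 65−19=46 < 54 — fails; (j) net 71−12=59 ≥ 54 — meets.
  Not every element is met, so the authority fails to carry Stage III.2.
The analysis ends at Stage III.2; the applicant prevails on this issue.
Per-issue: Issue I → authority; Issue II → applicant; Issue III → applicant. The applicant must prevail on a majority of issues; overall, the applicant prevails.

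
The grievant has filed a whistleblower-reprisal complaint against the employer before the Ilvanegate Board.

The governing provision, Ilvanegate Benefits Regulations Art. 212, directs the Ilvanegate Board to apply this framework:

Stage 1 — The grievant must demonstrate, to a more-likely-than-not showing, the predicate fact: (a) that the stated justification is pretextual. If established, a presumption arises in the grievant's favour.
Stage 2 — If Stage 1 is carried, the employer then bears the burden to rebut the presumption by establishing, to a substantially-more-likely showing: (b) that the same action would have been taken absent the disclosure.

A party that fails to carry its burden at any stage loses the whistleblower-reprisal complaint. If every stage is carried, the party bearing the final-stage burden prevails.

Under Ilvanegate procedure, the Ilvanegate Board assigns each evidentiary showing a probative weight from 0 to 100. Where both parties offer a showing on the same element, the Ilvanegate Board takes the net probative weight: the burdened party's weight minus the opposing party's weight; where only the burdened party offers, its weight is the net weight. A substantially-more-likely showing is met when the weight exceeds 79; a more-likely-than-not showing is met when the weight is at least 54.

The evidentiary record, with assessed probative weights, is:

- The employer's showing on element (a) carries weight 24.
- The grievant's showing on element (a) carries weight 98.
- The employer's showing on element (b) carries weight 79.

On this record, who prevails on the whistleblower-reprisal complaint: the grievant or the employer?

grievant

Stage 1 (grievant, a more-likely-than-not showing, weight is at least 54): (a) net 98−24=74 ≥ 54 — meets.
  Stage 1 is satisfied; the onus moves to the employer.
Stage 2 (employer, a substantially-more-likely showing, weight exceeds 79): (b) 79 ≤ 79 — fails.
  Not every element is met, so the employer fails to carry Stage 2.
So the grievant prevails.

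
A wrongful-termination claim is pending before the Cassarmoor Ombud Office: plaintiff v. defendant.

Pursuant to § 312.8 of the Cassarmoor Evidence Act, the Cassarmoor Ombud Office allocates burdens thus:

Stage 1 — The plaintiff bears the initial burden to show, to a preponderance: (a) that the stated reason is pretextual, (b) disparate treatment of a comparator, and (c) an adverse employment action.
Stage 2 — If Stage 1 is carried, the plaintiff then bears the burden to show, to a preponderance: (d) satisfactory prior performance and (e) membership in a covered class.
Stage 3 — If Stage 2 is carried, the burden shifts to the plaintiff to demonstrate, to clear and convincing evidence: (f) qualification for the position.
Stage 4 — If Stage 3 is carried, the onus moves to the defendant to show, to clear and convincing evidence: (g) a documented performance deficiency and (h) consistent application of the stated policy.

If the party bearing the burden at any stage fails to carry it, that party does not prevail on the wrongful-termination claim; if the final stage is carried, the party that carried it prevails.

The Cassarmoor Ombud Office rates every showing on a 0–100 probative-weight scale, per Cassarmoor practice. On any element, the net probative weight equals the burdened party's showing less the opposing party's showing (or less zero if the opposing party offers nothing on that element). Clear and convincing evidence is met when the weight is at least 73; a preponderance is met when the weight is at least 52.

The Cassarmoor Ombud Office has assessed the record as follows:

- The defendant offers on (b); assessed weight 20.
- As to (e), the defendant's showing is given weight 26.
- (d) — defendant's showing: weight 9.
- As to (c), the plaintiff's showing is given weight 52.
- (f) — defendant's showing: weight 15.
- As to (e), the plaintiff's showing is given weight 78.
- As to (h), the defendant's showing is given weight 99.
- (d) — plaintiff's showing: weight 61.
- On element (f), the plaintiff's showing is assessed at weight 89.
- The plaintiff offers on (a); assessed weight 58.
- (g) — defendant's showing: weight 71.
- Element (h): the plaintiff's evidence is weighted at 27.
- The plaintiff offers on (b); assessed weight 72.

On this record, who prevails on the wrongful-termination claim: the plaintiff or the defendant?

plaintiff

At Stage 1 the plaintiff must meet a preponderance (weight is at least 52): on (a) the weight is 58, ≥ 52, so (a) meets the standard; on (b) the weight is 72 less the opposing 20 gives net 52, which does reach 52, so (b) meets the standard; on (c) the weight is 52, ≥ 52, so (c) meets the standard.
  Stage 1 carried; the burden remains with the plaintiff.
At Stage 2 the plaintiff must meet a preponderance (weight is at least 52): on (d) the weight is 61 less the opposing 9 gives net 52, ≥ 52, so (d) meets the standard; on (e) the weight is 78 less the opposing 26 gives net 52, ≥ 52, so (e) meets the standard.
  Stage 2 carried; the burden remains with the plaintiff.
At Stage 3 the plaintiff must meet clear and convincing evidence (weight is at least 73): on (f) the weight is 89 less the opposing 15 gives net 74, ≥ 73, so (f) meets the standard.
  Stage 3 carried; the burden shifts to the defendant.
At Stage 4 the defendant must meet clear and convincing evidence (weight is at least 73): on (g) the weight is 71, < 73, so (g) does not meet the standard; on (h) the weight is 99 less the opposing 27 gives net 72, which does not reach 73, so (h) does not meet the standard.
  Stage 4 not carried; the defendant fails its burden.
So the plaintiff prevails.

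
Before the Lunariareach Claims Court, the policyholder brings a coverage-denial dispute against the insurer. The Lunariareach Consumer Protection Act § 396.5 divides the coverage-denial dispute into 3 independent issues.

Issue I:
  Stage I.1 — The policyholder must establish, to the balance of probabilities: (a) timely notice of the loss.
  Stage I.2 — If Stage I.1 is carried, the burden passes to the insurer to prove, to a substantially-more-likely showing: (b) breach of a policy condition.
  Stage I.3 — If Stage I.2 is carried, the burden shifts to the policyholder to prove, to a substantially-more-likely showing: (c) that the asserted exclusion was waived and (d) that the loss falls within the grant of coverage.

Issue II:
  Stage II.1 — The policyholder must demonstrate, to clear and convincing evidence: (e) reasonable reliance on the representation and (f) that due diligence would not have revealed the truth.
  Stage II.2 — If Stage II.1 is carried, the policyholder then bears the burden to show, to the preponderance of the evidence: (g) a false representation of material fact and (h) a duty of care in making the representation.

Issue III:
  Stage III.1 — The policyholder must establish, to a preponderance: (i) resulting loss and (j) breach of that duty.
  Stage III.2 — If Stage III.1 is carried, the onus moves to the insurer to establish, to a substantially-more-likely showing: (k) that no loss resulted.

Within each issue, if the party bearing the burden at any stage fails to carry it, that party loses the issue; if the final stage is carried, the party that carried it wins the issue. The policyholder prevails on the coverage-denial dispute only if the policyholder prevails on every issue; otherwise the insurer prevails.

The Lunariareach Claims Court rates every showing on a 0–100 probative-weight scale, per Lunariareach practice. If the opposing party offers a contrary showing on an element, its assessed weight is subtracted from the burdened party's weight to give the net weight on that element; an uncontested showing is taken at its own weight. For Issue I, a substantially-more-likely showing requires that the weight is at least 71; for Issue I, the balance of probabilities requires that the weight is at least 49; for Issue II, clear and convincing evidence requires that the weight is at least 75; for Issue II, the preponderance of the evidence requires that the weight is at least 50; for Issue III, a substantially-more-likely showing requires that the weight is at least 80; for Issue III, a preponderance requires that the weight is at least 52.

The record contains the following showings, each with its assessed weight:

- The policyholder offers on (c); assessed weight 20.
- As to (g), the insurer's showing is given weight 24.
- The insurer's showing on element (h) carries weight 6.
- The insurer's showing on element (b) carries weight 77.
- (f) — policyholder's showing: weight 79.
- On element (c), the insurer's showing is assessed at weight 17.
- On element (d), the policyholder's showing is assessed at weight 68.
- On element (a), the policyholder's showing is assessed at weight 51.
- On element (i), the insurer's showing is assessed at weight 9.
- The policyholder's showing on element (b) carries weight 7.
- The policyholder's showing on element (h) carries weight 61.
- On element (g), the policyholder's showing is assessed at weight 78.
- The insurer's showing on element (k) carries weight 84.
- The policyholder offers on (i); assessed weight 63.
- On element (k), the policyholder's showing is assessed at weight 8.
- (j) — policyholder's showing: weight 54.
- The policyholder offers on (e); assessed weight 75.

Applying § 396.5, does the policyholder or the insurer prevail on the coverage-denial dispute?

— Issue I —
Stage I.1 (policyholder, the balance of probabilities, weight is at least 49): (a) 51 ≥ 49 — meets.
  All elements met. The burden passes to the insurer.
Stage I.2 (insurer, a substantially-more-likely showing, weight is at least 71): (b) net 77−7=70 < 71 — fails.
  The insurer does not carry Stage I.2.
So the policyholder prevails on this issue.
— Issue II —
Stage II.1 (policyholder, clear and convincing evidence, weight is at least 75): (e) 75 ≥ 75 — meets; (f) 79 ≥ 75 — meets.
  Stage II.1 carried; the burden remains with the policyholder.
Stage II.2 (policyholder, the preponderance of the evidence, weight is at least 50): (g) net 78−24=54 ≥ 50 — meets; (h) net 61−6=55 ≥ 50 — meets.
  The policyholder carries the last stage.
Every stage carried; the policyholder prevails on this issue.
— Issue III —
Stage III.1 (policyholder, a preponderance, weight is at least 52): (i) net 63−9=54 ≥ 52 — meets; (j) 54 ≥ 52 — meets.
  All elements met. The burden passes to the insurer.
Stage III.2 (insurer, a substantially-more-likely showing, weight is at least 80): (k) net 84−8=76 < 80 — fails.
  The insurer does not carry Stage III.2.
So the policyholder prevails on this issue.
Per-issue: Issue I → policyholder; Issue II → policyholder; Issue III → policyholder. The policyholder must prevail on every issue; overall, the policyholder prevails.

policyholder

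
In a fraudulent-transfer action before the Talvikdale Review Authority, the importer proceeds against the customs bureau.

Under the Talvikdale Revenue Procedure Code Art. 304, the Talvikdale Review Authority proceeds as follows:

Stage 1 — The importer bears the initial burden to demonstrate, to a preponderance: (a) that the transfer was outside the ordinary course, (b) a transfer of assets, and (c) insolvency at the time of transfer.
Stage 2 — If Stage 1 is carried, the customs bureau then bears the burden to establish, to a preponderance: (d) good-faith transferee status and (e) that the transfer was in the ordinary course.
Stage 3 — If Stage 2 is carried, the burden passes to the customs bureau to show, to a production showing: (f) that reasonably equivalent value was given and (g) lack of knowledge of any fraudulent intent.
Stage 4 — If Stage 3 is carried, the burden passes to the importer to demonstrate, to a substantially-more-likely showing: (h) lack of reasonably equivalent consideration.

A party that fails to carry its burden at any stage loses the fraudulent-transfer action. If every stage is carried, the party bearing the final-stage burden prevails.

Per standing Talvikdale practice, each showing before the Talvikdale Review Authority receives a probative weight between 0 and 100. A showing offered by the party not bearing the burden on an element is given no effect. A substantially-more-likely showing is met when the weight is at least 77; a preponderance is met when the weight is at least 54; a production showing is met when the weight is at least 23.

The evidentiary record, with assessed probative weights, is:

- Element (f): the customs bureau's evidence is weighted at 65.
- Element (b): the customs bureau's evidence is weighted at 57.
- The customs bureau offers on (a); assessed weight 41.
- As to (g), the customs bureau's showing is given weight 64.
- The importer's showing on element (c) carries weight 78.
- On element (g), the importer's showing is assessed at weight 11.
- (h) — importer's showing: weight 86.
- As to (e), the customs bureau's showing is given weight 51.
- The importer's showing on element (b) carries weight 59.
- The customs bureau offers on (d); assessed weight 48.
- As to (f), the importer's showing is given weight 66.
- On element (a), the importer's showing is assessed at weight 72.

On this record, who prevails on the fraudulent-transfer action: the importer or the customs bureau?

importer

Stage 1 (importer, a preponderance, weight is at least 54): (a) 72 (customs bureau's 41 disregarded) ≥ 54 — meets; (b) 59 (customs bureau's 57 disregarded) ≥ 54 — meets; (c) 78 ≥ 54 — meets.
  The importer carries Stage 1; the customs bureau now bears the burden.
Stage 2 (customs bureau, a preponderance, weight is at least 54): (d) 48 < 54 — fails; (e) 51 < 54 — fails.
  The customs bureau does not carry Stage 2.
The importer prevails.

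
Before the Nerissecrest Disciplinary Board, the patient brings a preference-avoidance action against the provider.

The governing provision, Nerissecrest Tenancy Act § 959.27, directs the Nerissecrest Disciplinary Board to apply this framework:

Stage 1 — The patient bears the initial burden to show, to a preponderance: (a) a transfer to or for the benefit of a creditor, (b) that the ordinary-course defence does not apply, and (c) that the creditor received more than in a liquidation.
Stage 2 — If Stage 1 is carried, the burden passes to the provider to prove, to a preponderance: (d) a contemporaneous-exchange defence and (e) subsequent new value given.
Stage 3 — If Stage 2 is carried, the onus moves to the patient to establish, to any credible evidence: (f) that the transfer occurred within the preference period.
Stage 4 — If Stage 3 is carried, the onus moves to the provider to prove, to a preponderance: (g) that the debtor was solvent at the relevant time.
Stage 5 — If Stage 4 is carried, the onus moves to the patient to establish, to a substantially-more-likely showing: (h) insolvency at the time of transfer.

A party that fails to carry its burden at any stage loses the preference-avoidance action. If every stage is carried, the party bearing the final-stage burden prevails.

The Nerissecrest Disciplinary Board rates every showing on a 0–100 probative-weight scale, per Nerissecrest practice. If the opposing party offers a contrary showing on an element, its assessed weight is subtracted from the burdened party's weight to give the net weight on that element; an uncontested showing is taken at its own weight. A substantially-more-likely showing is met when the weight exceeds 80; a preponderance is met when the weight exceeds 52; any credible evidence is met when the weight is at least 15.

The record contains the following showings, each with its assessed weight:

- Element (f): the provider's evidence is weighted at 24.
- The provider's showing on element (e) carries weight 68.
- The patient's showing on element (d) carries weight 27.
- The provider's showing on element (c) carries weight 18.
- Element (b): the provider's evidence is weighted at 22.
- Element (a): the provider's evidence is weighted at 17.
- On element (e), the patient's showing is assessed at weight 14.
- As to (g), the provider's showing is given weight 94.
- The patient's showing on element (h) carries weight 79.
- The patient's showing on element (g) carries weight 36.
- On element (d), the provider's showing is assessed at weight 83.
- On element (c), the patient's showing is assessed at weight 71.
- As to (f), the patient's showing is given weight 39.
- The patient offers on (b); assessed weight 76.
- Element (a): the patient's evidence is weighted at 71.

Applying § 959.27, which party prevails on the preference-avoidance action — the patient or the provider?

Stage 1 (patient, a preponderance, weight exceeds 52): (a) net 71−17=54 > 52 — meets; (b) net 76−22=54 > 52 — meets; (c) net 71−18=53 > 52 — meets.
  All elements met. The burden passes to the provider.
Stage 2 (provider, a preponderance, weight exceeds 52): (d) net 83−27=56 > 52 — meets; (e) net 68−14=54 > 52 — meets.
  The provider carries Stage 2; the patient now bears the burden.
Stage 3 (patient, any credible evidence, weight is at least 15): (f) net 39−24=15 ≥ 15 — meets.
  All elements met. The burden passes to the provider.
Stage 4 (provider, a preponderance, weight exceeds 52): (g) net 94−36=58 > 52 — meets.
  The provider carries Stage 4; the patient now bears the burden.
Stage 5 (patient, a substantially-more-likely showing, weight exceeds 80): (h) 79 ≤ 80 — fails.
  Not every element is met, so the patient fails to carry Stage 5.
So the provider prevails.

provider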